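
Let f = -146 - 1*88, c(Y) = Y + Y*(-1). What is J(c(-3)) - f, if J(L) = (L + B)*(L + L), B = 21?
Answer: 234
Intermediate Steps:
c(Y) = 0 (c(Y) = Y - Y = 0)
f = -234 (f = -146 - 88 = -234)
J(L) = 2*L*(21 + L) (J(L) = (L + 21)*(L + L) = (21 + L)*(2*L) = 2*L*(21 + L))
J(c(-3)) - f = 2*0*(21 + 0) - 1*(-234) = 2*0*21 + 234 = 0 + 234 = 234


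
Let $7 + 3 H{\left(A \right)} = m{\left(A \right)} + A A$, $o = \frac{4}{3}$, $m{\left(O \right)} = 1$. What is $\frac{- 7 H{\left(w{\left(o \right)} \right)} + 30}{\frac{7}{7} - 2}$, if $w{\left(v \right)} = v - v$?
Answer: $-44$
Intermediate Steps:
$o = \frac{4}{3}$ ($o = 4 \cdot \frac{1}{3} = \frac{4}{3} \approx 1.3333$)
$w{\left(v \right)} = 0$
$H{\left(A \right)} = -2 + \frac{A^{2}}{3}$ ($H{\left(A \right)} = - \frac{7}{3} + \frac{1 + A A}{3} = - \frac{7}{3} + \frac{1 + A^{2}}{3} = - \frac{7}{3} + \left(\frac{1}{3} + \frac{A^{2}}{3}\right) = -2 + \frac{A^{2}}{3}$)
$\frac{- 7 H{\left(w{\left(o \right)} \right)} + 30}{\frac{7}{7} - 2} = \frac{- 7 \left(-2 + \frac{0^{2}}{3}\right) + 30}{\frac{7}{7} - 2} = \frac{- 7 \left(-2 + \frac{1}{3} \cdot 0\right) + 30}{7 \cdot \frac{1}{7} - 2} = \frac{- 7 \left(-2 + 0\right) + 30}{1 - 2} = \frac{\left(-7\right) \left(-2\right) + 30}{-1} = - (14 + 30) = \left(-1\right) 44 = -44$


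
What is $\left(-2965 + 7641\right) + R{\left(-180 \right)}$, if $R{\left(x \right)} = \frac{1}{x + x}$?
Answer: $\frac{1683359}{360} \approx 4676.0$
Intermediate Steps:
$R{\left(x \right)} = \frac{1}{2 x}$
$\left(-2965 + 7641\right) + R{\left(-180 \right)} = \left(-2965 + 7641\right) + \frac{1}{2 \left(-180\right)} = 4676 + \frac{1}{2} \left(- \frac{1}{180}\right) = 4676 - \frac{1}{360} = \frac{1683359}{360}$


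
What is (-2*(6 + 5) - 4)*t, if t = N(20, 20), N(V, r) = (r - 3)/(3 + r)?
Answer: -442/23 ≈ -19.217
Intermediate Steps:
N(V, r) = (-3 + r)/(3 + r)
t = 17/23 (t = (-3 + 20)/(3 + 20) = 17/23 ≈ 0.73913)
(-2*(6 + 5) - 4)*t = (-2*(6 + 5) - 4)*(17/23) = (-2*11 - 4)*(17/23) = (-22 - 4)*(17/23) = -26*17/23 = -442/23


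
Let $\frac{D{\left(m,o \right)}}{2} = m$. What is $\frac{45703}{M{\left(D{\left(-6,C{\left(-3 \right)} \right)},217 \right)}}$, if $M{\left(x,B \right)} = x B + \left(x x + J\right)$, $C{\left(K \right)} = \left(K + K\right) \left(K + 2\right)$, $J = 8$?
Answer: $- \frac{45703}{2452} \approx -18.639$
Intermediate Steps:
$C{\left(K \right)} = 2 K \left(2 + K\right)$
$D{\left(m,o \right)} = 2 m$
$M{\left(x,B \right)} = 8 + x^{2} + B x$ ($M{\left(x,B \right)} = x B + \left(x x + 8\right) = B x + \left(x^{2} + 8\right) = B x + \left(8 + x^{2}\right) = 8 + x^{2} + B x$)
$\frac{45703}{M{\left(D{\left(-6,C{\left(-3 \right)} \right)},217 \right)}} = \frac{45703}{8 + \left(2 \left(-6\right)\right)^{2} + 217 \cdot 2 \left(-6\right)} = \frac{45703}{8 + \left(-12\right)^{2} + 217 \left(-12\right)} = \frac{45703}{8 + 144 - 2604} = \frac{45703}{-2452} = 45703 \left(- \frac{1}{2452}\right) = - \frac{45703}{2452}$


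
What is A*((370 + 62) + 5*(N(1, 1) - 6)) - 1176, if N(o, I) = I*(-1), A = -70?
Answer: -28966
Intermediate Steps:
N(o, I) = -I
A*((370 + 62) + 5*(N(1, 1) - 6)) - 1176 = -70*((370 + 62) + 5*(-1*1 - 6)) - 1176 = -70*(432 + 5*(-1 - 6)) - 1176 = -70*(432 + 5*(-7)) - 1176 = -70*(432 - 35) - 1176 = -70*397 - 1176 = -27790 - 1176 = -28966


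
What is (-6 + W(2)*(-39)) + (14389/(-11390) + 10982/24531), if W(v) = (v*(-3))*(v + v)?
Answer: 15271860713/16435770 ≈ 929.18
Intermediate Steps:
W(v) = -6*v**2 (W(v) = (-3*v)*(2*v) = -6*v**2)
(-6 + W(2)*(-39)) + (14389/(-11390) + 10982/24531) = (-6 - 6*2**2*(-39)) + (14389/(-11390) + 10982/24531) = (-6 - 6*4*(-39)) + (14389*(-1/11390) + 10982*(1/24531)) = (-6 - 24*(-39)) + (-14389/11390 + 646/1443) = (-6 + 936) - 13405387/16435770 = 930 - 13405387/16435770 = 15271860713/16435770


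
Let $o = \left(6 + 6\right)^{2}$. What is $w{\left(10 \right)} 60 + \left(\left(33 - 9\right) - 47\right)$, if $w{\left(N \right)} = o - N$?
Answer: $8017$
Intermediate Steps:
$o = 144$ ($o = 12^{2} = 144$)
$w{\left(N \right)} = 144 - N$
$w{\left(10 \right)} 60 + \left(\left(33 - 9\right) - 47\right) = \left(144 - 10\right) 60 + \left(\left(33 - 9\right) - 47\right) = \left(144 - 10\right) 60 + \left(24 - 47\right) = 134 \cdot 60 - 23 = 8040 - 23 = 8017$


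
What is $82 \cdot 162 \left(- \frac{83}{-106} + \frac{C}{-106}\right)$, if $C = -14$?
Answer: $\frac{644274}{53} \approx 12156.0$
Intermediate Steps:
$82 \cdot 162 \left(- \frac{83}{-106} + \frac{C}{-106}\right) = 82 \cdot 162 \left(- \frac{83}{-106} - \frac{14}{-106}\right) = 13284 \left(\left(-83\right) \left(- \frac{1}{106}\right) - - \frac{7}{53}\right) = 13284 \left(\frac{83}{106} + \frac{7}{53}\right) = 13284 \cdot \frac{97}{106} = \frac{644274}{53}$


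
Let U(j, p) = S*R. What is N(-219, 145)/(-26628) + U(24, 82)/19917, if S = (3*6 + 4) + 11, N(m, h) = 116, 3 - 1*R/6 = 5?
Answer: -357085/14731941 ≈ -0.024239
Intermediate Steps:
R = -12 (R = 18 - 6*5 = 18 - 30 = -12)
S = 33 (S = (18 + 4) + 11 = 22 + 11 = 33)
U(j, p) = -396 (U(j, p) = 33*(-12) = -396)
N(-219, 145)/(-26628) + U(24, 82)/19917 = 116/(-26628) - 396/19917 = 116*(-1/26628) - 396*1/19917 = -29/6657 - 44/2213 = -357085/14731941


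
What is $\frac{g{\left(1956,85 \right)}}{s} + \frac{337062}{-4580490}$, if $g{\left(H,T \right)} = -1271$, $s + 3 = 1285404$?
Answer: $- \frac{73180272442}{981294404415} \approx -0.074575$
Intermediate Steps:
$s = 1285401$ ($s = -3 + 1285404 = 1285401$)
$\frac{g{\left(1956,85 \right)}}{s} + \frac{337062}{-4580490} = - \frac{1271}{1285401} + \frac{337062}{-4580490} = \left(-1271\right) \frac{1}{1285401} + 337062 \left(- \frac{1}{4580490}\right) = - \frac{1271}{1285401} - \frac{56177}{763415} = - \frac{73180272442}{981294404415}$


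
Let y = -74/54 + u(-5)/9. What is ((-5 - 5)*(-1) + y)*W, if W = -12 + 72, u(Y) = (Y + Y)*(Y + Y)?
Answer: 10660/9 ≈ 1184.4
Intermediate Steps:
u(Y) = 4*Y² (u(Y) = (2*Y)*(2*Y) = 4*Y²)
W = 60
y = 263/27 (y = -74/54 + (4*(-5)²)/9 = -74*1/54 + (4*25)*(⅑) = -37/27 + 100*(⅑) = -37/27 + 100/9 = 263/27 ≈ 9.7407)
((-5 - 5)*(-1) + y)*W = ((-5 - 5)*(-1) + 263/27)*60 = (-10*(-1) + 263/27)*60 = (10 + 263/27)*60 = (533/27)*60 = 10660/9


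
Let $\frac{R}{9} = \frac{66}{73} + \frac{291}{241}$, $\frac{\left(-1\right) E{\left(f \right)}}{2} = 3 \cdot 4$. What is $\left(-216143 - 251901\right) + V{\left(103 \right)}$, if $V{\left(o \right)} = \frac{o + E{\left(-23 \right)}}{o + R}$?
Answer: $- \frac{1004617612633}{2146420} \approx -4.6804 \cdot 10^{5}$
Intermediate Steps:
$E{\left(f \right)} = -24$ ($E{\left(f \right)} = - 2 \cdot 3 \cdot 4 = \left(-2\right) 12 = -24$)
$R = \frac{334341}{17593}$ ($R = 9 \left(\frac{66}{73} + \frac{291}{241}\right) = 9 \cdot \frac{37149}{17593} = \frac{334341}{17593} \approx 19.004$)
$V{\left(o \right)} = \frac{-24 + o}{\frac{334341}{17593} + o}$ ($V{\left(o \right)} = \frac{o - 24}{o + \frac{334341}{17593}} = \frac{-24 + o}{\frac{334341}{17593} + o}$)
$\left(-216143 - 251901\right) + V{\left(103 \right)} = \left(-216143 - 251901\right) + \frac{17593 \left(-24 + 103\right)}{334341 + 17593 \cdot 103} = -468044 + 17593 \frac{1}{334341 + 1812079} \cdot 79 = -468044 + 17593 \cdot \frac{1}{2146420} \cdot 79 = -468044 + \frac{1389847}{2146420} = - \frac{1004617612633}{2146420}$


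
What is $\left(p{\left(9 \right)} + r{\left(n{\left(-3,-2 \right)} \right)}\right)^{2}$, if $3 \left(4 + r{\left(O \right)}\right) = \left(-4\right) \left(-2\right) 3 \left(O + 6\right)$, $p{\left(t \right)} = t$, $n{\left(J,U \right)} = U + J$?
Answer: $169$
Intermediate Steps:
$n{\left(J,U \right)} = J + U$
$r{\left(O \right)} = 44 + 8 O$ ($r{\left(O \right)} = -4 + \frac{\left(-4\right) \left(-2\right) 3 \left(O + 6\right)}{3} = -4 + \frac{8 \cdot 3 \left(6 + O\right)}{3} = -4 + \frac{8 \left(18 + 3 O\right)}{3} = -4 + \frac{144 + 24 O}{3} = -4 + \left(48 + 8 O\right) = 44 + 8 O$)
$\left(p{\left(9 \right)} + r{\left(n{\left(-3,-2 \right)} \right)}\right)^{2} = \left(9 + \left(44 + 8 \left(-3 - 2\right)\right)\right)^{2} = \left(9 + \left(44 + 8 \left(-5\right)\right)\right)^{2} = \left(9 + \left(44 - 40\right)\right)^{2} = \left(9 + 4\right)^{2} = 13^{2} = 169$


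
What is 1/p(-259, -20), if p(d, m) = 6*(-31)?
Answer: -1/186 ≈ -0.0053763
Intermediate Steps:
p(d, m) = -186
1/p(-259, -20) = 1/(-186) = -1/186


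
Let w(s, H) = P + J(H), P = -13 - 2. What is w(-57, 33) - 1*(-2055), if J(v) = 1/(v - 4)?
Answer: 59161/29 ≈ 2040.0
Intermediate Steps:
J(v) = 1/(-4 + v)
P = -15
w(s, H) = -15 + 1/(-4 + H)
w(-57, 33) - 1*(-2055) = (61 - 15*33)/(-4 + 33) - 1*(-2055) = (61 - 495)/29 + 2055 = (1/29)*(-434) + 2055 = -434/29 + 2055 = 59161/29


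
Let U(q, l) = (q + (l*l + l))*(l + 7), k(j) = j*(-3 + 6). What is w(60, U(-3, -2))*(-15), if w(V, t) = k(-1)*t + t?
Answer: -150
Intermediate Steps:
k(j) = 3*j (k(j) = j*3 = 3*j)
U(q, l) = (7 + l)*(l + q + l²) (U(q, l) = (q + (l² + l))*(7 + l) = (q + (l + l²))*(7 + l) = (l + q + l²)*(7 + l) = (7 + l)*(l + q + l²))
w(V, t) = -2*t (w(V, t) = (3*(-1))*t + t = -3*t + t = -2*t)
w(60, U(-3, -2))*(-15) = -2*((-2)³ + 7*(-2) + 7*(-3) + 8*(-2)² - 2*(-3))*(-15) = -2*(-8 - 14 - 21 + 8*4 + 6)*(-15) = -2*(-8 - 14 - 21 + 32 + 6)*(-15) = -2*(-5)*(-15) = 10*(-15) = -150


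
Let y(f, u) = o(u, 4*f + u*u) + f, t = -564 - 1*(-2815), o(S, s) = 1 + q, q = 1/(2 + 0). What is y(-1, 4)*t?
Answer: 2251/2 ≈ 1125.5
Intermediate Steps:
q = 1/2 ≈ 0.50000
o(S, s) = 3/2 (o(S, s) = 1 + 1/2 = 3/2)
t = 2251 (t = -564 + 2815 = 2251)
y(f, u) = 3/2 + f
y(-1, 4)*t = (3/2 - 1)*2251 = (1/2)*2251 = 2251/2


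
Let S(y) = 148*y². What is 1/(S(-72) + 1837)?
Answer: 1/769069 ≈ 1.3003e-6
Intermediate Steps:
1/(S(-72) + 1837) = 1/(148*(-72)² + 1837) = 1/(148*5184 + 1837) = 1/(767232 + 1837) = 1/769069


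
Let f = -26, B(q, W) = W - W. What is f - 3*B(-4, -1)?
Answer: -26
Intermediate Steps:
B(q, W) = 0
f - 3*B(-4, -1) = -26 - 3*0 = -26 + 0 = -26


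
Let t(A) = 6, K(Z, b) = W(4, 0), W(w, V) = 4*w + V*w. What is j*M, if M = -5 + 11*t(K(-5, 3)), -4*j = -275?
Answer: 16775/4 ≈ 4193.8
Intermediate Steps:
j = 275/4 (j = -1/4*(-275) = 275/4 ≈ 68.750)
K(Z, b) = 16 (K(Z, b) = 4*(4 + 0) = 4*4 = 16)
M = 61 (M = -5 + 11*6 = -5 + 66 = 61)
j*M = (275/4)*61 = 16775/4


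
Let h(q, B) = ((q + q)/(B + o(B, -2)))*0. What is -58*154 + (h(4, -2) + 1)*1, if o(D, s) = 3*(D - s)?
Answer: -8931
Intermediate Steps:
o(D, s) = -3*s + 3*D
h(q, B) = 0 (h(q, B) = ((q + q)/(B + (-3*(-2) + 3*B)))*0 = ((2*q)/(B + (6 + 3*B)))*0 = ((2*q)/(6 + 4*B))*0 = (2*q/(6 + 4*B))*0 = 0)
-58*154 + (h(4, -2) + 1)*1 = -58*154 + (0 + 1)*1 = -8932 + 1*1 = -8932 + 1 = -8931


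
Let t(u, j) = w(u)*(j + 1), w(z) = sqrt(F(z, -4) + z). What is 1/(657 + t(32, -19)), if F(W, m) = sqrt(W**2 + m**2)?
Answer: 1/(657 - 18*sqrt(32 + 4*sqrt(65))) ≈ 0.0019504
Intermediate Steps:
w(z) = sqrt(z + sqrt(16 + z**2)) (w(z) = sqrt(sqrt(z**2 + (-4)**2) + z) = sqrt(sqrt(z**2 + 16) + z) = sqrt(sqrt(16 + z**2) + z) = sqrt(z + sqrt(16 + z**2)))
t(u, j) = sqrt(u + sqrt(16 + u**2))*(1 + j) (t(u, j) = sqrt(u + sqrt(16 + u**2))*(j + 1) = sqrt(u + sqrt(16 + u**2))*(1 + j))
1/(657 + t(32, -19)) = 1/(657 + sqrt(32 + sqrt(16 + 32**2))*(1 - 19)) = 1/(657 + sqrt(32 + sqrt(16 + 1024))*(-18)) = 1/(657 + sqrt(32 + sqrt(1040))*(-18)) = 1/(657 + sqrt(32 + 4*sqrt(65))*(-18)) = 1/(657 - 18*sqrt(32 + 4*sqrt(65)))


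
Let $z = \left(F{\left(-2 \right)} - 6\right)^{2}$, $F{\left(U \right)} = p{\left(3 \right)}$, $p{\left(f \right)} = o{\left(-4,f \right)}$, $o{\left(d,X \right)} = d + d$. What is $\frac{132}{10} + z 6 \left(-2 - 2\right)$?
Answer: $- \frac{23454}{5} \approx -4690.8$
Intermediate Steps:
$o{\left(d,X \right)} = 2 d$
$p{\left(f \right)} = -8$ ($p{\left(f \right)} = 2 \left(-4\right) = -8$)
$F{\left(U \right)} = -8$
$z = 196$ ($z = \left(-8 - 6\right)^{2} = \left(-14\right)^{2} = 196$)
$\frac{132}{10} + z 6 \left(-2 - 2\right) = \frac{132}{10} + 196 \cdot 6 \left(-2 - 2\right) = 132 \cdot \frac{1}{10} + 196 \cdot 6 \left(-4\right) = \frac{66}{5} + 196 \left(-24\right) = \frac{66}{5} - 4704 = - \frac{23454}{5}$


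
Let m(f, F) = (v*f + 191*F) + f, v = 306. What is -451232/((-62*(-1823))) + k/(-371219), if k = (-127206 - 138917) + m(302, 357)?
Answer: -77806535018/20978699347 ≈ -3.7088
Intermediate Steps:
m(f, F) = 191*F + 307*f (m(f, F) = (306*f + 191*F) + f = (191*F + 306*f) + f = 191*F + 307*f)
k = -105222 (k = (-127206 - 138917) + (191*357 + 307*302) = -266123 + (68187 + 92714) = -266123 + 160901 = -105222)
-451232/((-62*(-1823))) + k/(-371219) = -451232/((-62*(-1823))) - 105222/(-371219) = -451232/113026 - 105222*(-1/371219) = -451232*1/113026 + 105222/371219 = -225616/56513 + 105222/371219 = -77806535018/20978699347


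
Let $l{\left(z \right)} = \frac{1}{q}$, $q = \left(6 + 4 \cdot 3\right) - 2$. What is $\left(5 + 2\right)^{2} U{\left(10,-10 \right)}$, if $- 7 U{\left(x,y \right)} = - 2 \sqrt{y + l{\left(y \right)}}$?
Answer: $\frac{7 i \sqrt{159}}{2} \approx 44.133 i$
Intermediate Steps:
$q = 16$ ($q = \left(6 + 12\right) - 2 = 18 - 2 = 16$)
$l{\left(z \right)} = \frac{1}{16}$
$U{\left(x,y \right)} = \frac{2 \sqrt{\frac{1}{16} + y}}{7}$ ($U{\left(x,y \right)} = - \frac{\left(-2\right) \sqrt{y + \frac{1}{16}}}{7} = - \frac{\left(-2\right) \sqrt{\frac{1}{16} + y}}{7} = \frac{2 \sqrt{\frac{1}{16} + y}}{7}$)
$\left(5 + 2\right)^{2} U{\left(10,-10 \right)} = \left(5 + 2\right)^{2} \frac{\sqrt{1 + 16 \left(-10\right)}}{14} = 7^{2} \frac{\sqrt{1 - 160}}{14} = 49 \frac{\sqrt{-159}}{14} = 49 \frac{i \sqrt{159}}{14} = \frac{7 i \sqrt{159}}{2}$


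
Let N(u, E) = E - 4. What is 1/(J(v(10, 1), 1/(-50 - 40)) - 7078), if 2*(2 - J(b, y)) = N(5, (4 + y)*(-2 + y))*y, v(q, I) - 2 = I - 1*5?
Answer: -1458000/10316905379 ≈ -0.00014132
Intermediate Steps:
v(q, I) = -3 + I (v(q, I) = 2 + (I - 1*5) = 2 + (I - 5) = 2 + (-5 + I) = -3 + I)
N(u, E) = -4 + E
J(b, y) = 2 - y*(-4 + (-2 + y)*(4 + y))/2 (J(b, y) = 2 - (-4 + (4 + y)*(-2 + y))*y/2 = 2 - (-4 + (-2 + y)*(4 + y))*y/2 = 2 - y*(-4 + (-2 + y)*(4 + y))/2)
1/(J(v(10, 1), 1/(-50 - 40)) - 7078) = 1/((2 - (-12 + (1/(-50 - 40))² + 2/(-50 - 40))/(2*(-50 - 40))) - 7078) = 1/((2 - ½*(-12 + (1/(-90))² + 2/(-90))/(-90)) - 7078) = 1/((2 - ½*(-1/90)*(-12 + (-1/90)² + 2*(-1/90))) - 7078) = 1/((2 - ½*(-1/90)*(-12 + 1/8100 - 1/45)) - 7078) = 1/((2 - ½*(-1/90)*(-97379/8100)) - 7078) = 1/((2 - 97379/1458000) - 7078) = 1/(2818621/1458000 - 7078) = 1/(-10316905379/1458000) = -1458000/10316905379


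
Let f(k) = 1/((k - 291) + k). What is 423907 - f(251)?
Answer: 89444376/211 ≈ 4.2391e+5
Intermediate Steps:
f(k) = 1/(-291 + 2*k) (f(k) = 1/((-291 + k) + k) = 1/(-291 + 2*k))
423907 - f(251) = 423907 - 1/(-291 + 2*251) = 423907 - 1/(-291 + 502) = 423907 - 1/211 = 89444376/211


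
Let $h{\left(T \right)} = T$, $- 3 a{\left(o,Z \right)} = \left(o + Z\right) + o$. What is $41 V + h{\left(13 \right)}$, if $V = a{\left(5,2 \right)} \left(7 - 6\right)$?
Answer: $-151$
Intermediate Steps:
$a{\left(o,Z \right)} = - \frac{2 o}{3} - \frac{Z}{3}$ ($a{\left(o,Z \right)} = - \frac{\left(o + Z\right) + o}{3} = - \frac{\left(Z + o\right) + o}{3} = - \frac{Z + 2 o}{3} = - \frac{2 o}{3} - \frac{Z}{3}$)
$V = -4$ ($V = \left(\left(- \frac{2}{3}\right) 5 - \frac{2}{3}\right) \left(7 - 6\right) = \left(- \frac{10}{3} - \frac{2}{3}\right) 1 = \left(-4\right) 1 = -4$)
$41 V + h{\left(13 \right)} = 41 \left(-4\right) + 13 = -164 + 13 = -151$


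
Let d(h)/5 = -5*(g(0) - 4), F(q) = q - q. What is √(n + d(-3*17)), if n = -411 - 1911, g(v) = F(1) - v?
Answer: I*√2222 ≈ 47.138*I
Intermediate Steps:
F(q) = 0
g(v) = -v (g(v) = 0 - v = -v)
n = -2322
d(h) = 100 (d(h) = 5*(-5*(-1*0 - 4)) = 5*(-5*(0 - 4)) = 5*(-5*(-4)) = 5*20 = 100)
√(n + d(-3*17)) = √(-2322 + 100) = √(-2222) = I*√2222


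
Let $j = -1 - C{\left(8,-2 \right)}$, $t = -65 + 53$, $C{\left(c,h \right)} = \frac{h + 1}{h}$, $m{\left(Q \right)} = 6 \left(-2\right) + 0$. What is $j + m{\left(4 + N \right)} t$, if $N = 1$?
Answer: $\frac{285}{2} \approx 142.5$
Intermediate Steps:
$m{\left(Q \right)} = -12$ ($m{\left(Q \right)} = -12 + 0 = -12$)
$C{\left(c,h \right)} = \frac{1 + h}{h}$
$t = -12$
$j = - \frac{3}{2}$ ($j = -1 - \frac{1 - 2}{-2} = -1 - \left(- \frac{1}{2}\right) \left(-1\right) = -1 - \frac{1}{2} = - \frac{3}{2} \approx -1.5$)
$j + m{\left(4 + N \right)} t = - \frac{3}{2} - -144 = - \frac{3}{2} + 144 = \frac{285}{2}$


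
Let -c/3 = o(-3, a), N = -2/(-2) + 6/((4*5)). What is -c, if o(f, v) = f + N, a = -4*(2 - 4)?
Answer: -51/10 ≈ -5.1000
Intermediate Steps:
a = 8 (a = -4*(-2) = 8)
N = 13/10 (N = -2*(-1/2) + 6/20 = 1 + 6*(1/20) = 1 + 3/10 = 13/10 ≈ 1.3000)
o(f, v) = 13/10 + f (o(f, v) = f + 13/10 = 13/10 + f)
c = 51/10 (c = -3*(13/10 - 3) = -3*(-17/10) = 51/10 ≈ 5.1000)
-c = -1*51/10 = -51/10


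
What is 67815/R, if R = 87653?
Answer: 67815/87653 ≈ 0.77368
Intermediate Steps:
67815/R = 67815/87653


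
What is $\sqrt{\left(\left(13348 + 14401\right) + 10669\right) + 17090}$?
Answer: $2 \sqrt{13877} \approx 235.6$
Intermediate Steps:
$\sqrt{\left(\left(13348 + 14401\right) + 10669\right) + 17090} = \sqrt{\left(27749 + 10669\right) + 17090} = \sqrt{38418 + 17090} = \sqrt{55508} = 2 \sqrt{13877}$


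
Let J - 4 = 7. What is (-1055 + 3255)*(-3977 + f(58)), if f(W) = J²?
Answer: -8483200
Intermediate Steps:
J = 11 (J = 4 + 7 = 11)
f(W) = 121 (f(W) = 11² = 121)
(-1055 + 3255)*(-3977 + f(58)) = (-1055 + 3255)*(-3977 + 121) = 2200*(-3856) = -8483200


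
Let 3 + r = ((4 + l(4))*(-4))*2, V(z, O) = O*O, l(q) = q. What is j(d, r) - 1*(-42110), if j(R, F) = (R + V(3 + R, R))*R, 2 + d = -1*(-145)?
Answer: 2986766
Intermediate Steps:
d = 143 (d = -2 - 1*(-145) = -2 + 145 = 143)
V(z, O) = O²
r = -67 (r = -3 + ((4 + 4)*(-4))*2 = -3 + (8*(-4))*2 = -3 - 32*2 = -3 - 64 = -67)
j(R, F) = R*(R + R²) (j(R, F) = (R + R²)*R = R*(R + R²))
j(d, r) - 1*(-42110) = 143²*(1 + 143) - 1*(-42110) = 20449*144 + 42110 = 2944656 + 42110 = 2986766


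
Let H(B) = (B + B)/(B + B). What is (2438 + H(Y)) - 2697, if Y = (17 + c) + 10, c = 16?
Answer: -258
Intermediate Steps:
Y = 43 (Y = (17 + 16) + 10 = 33 + 10 = 43)
H(B) = 1 (H(B) = (2*B)/((2*B)) = (2*B)*(1/(2*B)) = 1)
(2438 + H(Y)) - 2697 = (2438 + 1) - 2697 = 2439 - 2697 = -258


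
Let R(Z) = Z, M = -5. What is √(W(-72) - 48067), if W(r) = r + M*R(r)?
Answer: I*√47779 ≈ 218.58*I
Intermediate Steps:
W(r) = -4*r (W(r) = r - 5*r = -4*r)
√(W(-72) - 48067) = √(-4*(-72) - 48067) = √(288 - 48067) = √(-47779) = I*√47779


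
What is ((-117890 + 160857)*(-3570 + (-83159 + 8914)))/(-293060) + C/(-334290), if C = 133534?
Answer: 111765182795641/9796702740 ≈ 11408.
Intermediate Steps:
((-117890 + 160857)*(-3570 + (-83159 + 8914)))/(-293060) + C/(-334290) = ((-117890 + 160857)*(-3570 + (-83159 + 8914)))/(-293060) + 133534/(-334290) = (42967*(-3570 - 74245))*(-1/293060) + 133534*(-1/334290) = (42967*(-77815))*(-1/293060) - 66767/167145 = -3343477105*(-1/293060) - 66767/167145 = 668695421/58612 - 66767/167145 = 111765182795641/9796702740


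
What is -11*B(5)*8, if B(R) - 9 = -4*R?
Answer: 968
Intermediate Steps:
B(R) = 9 - 4*R
-11*B(5)*8 = -11*(9 - 4*5)*8 = -11*(9 - 20)*8 = -11*(-11)*8 = 121*8 = 968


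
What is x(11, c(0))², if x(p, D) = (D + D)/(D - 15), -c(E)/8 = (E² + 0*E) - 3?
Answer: 256/9 ≈ 28.444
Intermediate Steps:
c(E) = 24 - 8*E² (c(E) = -8*((E² + 0*E) - 3) = -8*((E² + 0) - 3) = -8*(E² - 3) = -8*(-3 + E²) = 24 - 8*E²)
x(p, D) = 2*D/(-15 + D) (x(p, D) = (2*D)/(-15 + D) = 2*D/(-15 + D))
x(11, c(0))² = (2*(24 - 8*0²)/(-15 + (24 - 8*0²)))² = (2*(24 - 8*0)/(-15 + (24 - 8*0)))² = (2*(24 + 0)/(-15 + (24 + 0)))² = (2*24/(-15 + 24))² = (2*24/9)² = (2*24*(⅑))² = (16/3)² = 256/9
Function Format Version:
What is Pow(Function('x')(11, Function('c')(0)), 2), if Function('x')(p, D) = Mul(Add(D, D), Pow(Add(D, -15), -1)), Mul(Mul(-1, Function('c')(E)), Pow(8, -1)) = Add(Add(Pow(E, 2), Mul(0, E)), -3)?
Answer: Rational(256, 9) ≈ 28.444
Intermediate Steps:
Function('c')(E) = Add(24, Mul(-8, Pow(E, 2))) (Function('c')(E) = Mul(-8, Add(Add(Pow(E, 2), Mul(0, E)), -3)) = Mul(-8, Add(Add(Pow(E, 2), 0), -3)) = Mul(-8, Add(Pow(E, 2), -3)) = Mul(-8, Add(-3, Pow(E, 2))) = Add(24, Mul(-8, Pow(E, 2))))
Function('x')(p, D) = Mul(2, D, Pow(Add(-15, D), -1)) (Function('x')(p, D) = Mul(Mul(2, D), Pow(Add(-15, D), -1)) = Mul(2, D, Pow(Add(-15, D), -1)))
Pow(Function('x')(11, Function('c')(0)), 2) = Pow(Mul(2, Add(24, Mul(-8, Pow(0, 2))), Pow(Add(-15, Add(24, Mul(-8, Pow(0, 2)))), -1)), 2) = Pow(Mul(2, Add(24, Mul(-8, 0)), Pow(Add(-15, Add(24, Mul(-8, 0))), -1)), 2) = Pow(Mul(2, Add(24, 0), Pow(Add(-15, Add(24, 0)), -1)), 2) = Pow(Mul(2, 24, Pow(Add(-15, 24), -1)), 2) = Pow(Mul(2, 24, Pow(9, -1)), 2) = Pow(Mul(2, 24, Rational(1, 9)), 2) = Pow(Rational(16, 3), 2) = Rational(256, 9)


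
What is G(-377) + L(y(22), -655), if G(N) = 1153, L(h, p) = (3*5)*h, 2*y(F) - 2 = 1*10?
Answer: 1243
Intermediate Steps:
y(F) = 6 (y(F) = 1 + (1*10)/2 = 1 + (½)*10 = 1 + 5 = 6)
L(h, p) = 15*h
G(-377) + L(y(22), -655) = 1153 + 15*6 = 1153 + 90 = 1243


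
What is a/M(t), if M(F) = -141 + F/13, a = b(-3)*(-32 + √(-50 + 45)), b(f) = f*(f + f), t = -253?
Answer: 3744/1043 - 117*I*√5/1043 ≈ 3.5896 - 0.25083*I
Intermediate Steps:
b(f) = 2*f² (b(f) = f*(2*f) = 2*f²)
a = -576 + 18*I*√5 (a = (2*(-3)²)*(-32 + √(-50 + 45)) = (2*9)*(-32 + √(-5)) = 18*(-32 + I*√5) = -576 + 18*I*√5 ≈ -576.0 + 40.249*I)
M(F) = -141 + F/13 (M(F) = -141 + F*(1/13) = -141 + F/13)
a/M(t) = (-576 + 18*I*√5)/(-141 + (1/13)*(-253)) = (-576 + 18*I*√5)/(-141 - 253/13) = (-576 + 18*I*√5)/(-2086/13) = (-576 + 18*I*√5)*(-13/2086) = 3744/1043 - 117*I*√5/1043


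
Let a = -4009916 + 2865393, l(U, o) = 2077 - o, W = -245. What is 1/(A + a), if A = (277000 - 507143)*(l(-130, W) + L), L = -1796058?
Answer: 1/412814639725 ≈ 2.4224e-12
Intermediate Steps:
A = 412815784248 (A = (277000 - 507143)*((2077 - 1*(-245)) - 1796058) = -230143*((2077 + 245) - 1796058) = -230143*(2322 - 1796058) = -230143*(-1793736) = 412815784248)
a = -1144523
1/(A + a) = 1/(412815784248 - 1144523) = 1/412814639725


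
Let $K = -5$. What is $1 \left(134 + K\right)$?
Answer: $129$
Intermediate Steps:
$1 \left(134 + K\right) = 1 \left(134 - 5\right) = 1 \cdot 129 = 129$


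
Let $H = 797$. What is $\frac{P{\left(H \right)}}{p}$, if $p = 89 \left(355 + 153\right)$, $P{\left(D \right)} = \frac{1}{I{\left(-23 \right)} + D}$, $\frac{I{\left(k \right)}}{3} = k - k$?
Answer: $\frac{1}{36033964} \approx 2.7752 \cdot 10^{-8}$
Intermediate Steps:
$I{\left(k \right)} = 0$ ($I{\left(k \right)} = 3 \left(k - k\right) = 3 \cdot 0 = 0$)
$P{\left(D \right)} = \frac{1}{D}$ ($P{\left(D \right)} = \frac{1}{0 + D} = \frac{1}{D}$)
$p = 45212$ ($p = 89 \cdot 508 = 45212$)
$\frac{P{\left(H \right)}}{p} = \frac{1}{797 \cdot 45212} = \frac{1}{797} \cdot \frac{1}{45212} = \frac{1}{36033964}$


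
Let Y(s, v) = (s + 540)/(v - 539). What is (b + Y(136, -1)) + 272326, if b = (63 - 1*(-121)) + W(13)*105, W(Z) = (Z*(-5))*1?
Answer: 35867306/135 ≈ 2.6568e+5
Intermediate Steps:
W(Z) = -5*Z (W(Z) = -5*Z*1 = -5*Z)
Y(s, v) = (540 + s)/(-539 + v)
b = -6641 (b = (63 - 1*(-121)) - 5*13*105 = (63 + 121) - 65*105 = 184 - 6825 = -6641)
(b + Y(136, -1)) + 272326 = (-6641 + (540 + 136)/(-539 - 1)) + 272326 = (-6641 + 676/(-540)) + 272326 = (-6641 - 1/540*676) + 272326 = (-6641 - 169/135) + 272326 = -896704/135 + 272326 = 35867306/135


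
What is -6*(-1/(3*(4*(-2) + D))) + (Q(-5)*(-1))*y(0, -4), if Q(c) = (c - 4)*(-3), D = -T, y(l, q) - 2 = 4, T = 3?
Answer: -1784/11 ≈ -162.18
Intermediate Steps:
y(l, q) = 6 (y(l, q) = 2 + 4 = 6)
D = -3 (D = -1*3 = -3)
Q(c) = 12 - 3*c (Q(c) = (-4 + c)*(-3) = 12 - 3*c)
-6*(-1/(3*(4*(-2) + D))) + (Q(-5)*(-1))*y(0, -4) = -6*(-1/(3*(4*(-2) - 3))) + ((12 - 3*(-5))*(-1))*6 = -6*(-1/(3*(-8 - 3))) + ((12 + 15)*(-1))*6 = -6/((-3*(-11))) + (27*(-1))*6 = -6/33 - 27*6 = -6*1/33 - 162 = -2/11 - 162 = -1784/11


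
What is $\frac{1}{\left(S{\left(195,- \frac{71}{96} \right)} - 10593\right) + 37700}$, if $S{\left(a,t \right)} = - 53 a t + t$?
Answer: $\frac{48}{1667993} \approx 2.8777 \cdot 10^{-5}$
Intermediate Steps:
$S{\left(a,t \right)} = t - 53 a t$ ($S{\left(a,t \right)} = - 53 a t + t = t - 53 a t$)
$\frac{1}{\left(S{\left(195,- \frac{71}{96} \right)} - 10593\right) + 37700} = \frac{1}{\left(- \frac{71}{96} \left(1 - 10335\right) - 10593\right) + 37700} = \frac{1}{\left(\left(-71\right) \frac{1}{96} \left(1 - 10335\right) - 10593\right) + 37700} = \frac{1}{\left(\left(- \frac{71}{96}\right) \left(-10334\right) - 10593\right) + 37700} = \frac{1}{\left(\frac{366857}{48} - 10593\right) + 37700} = \frac{1}{- \frac{141607}{48} + 37700} = \frac{1}{\frac{1667993}{48}} = \frac{48}{1667993}$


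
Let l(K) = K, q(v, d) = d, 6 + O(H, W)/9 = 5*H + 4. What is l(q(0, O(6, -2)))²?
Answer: 63504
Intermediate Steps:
O(H, W) = -18 + 45*H (O(H, W) = -54 + 9*(5*H + 4) = -54 + 9*(4 + 5*H) = -54 + (36 + 45*H) = -18 + 45*H)
l(q(0, O(6, -2)))² = (-18 + 45*6)² = (-18 + 270)² = 252² = 63504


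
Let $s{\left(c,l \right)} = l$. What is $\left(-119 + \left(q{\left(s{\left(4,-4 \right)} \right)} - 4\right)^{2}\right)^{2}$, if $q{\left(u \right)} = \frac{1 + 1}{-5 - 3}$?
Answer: $\frac{2608225}{256} \approx 10188.0$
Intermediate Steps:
$q{\left(u \right)} = - \frac{1}{4}$ ($q{\left(u \right)} = \frac{2}{-8} = 2 \left(- \frac{1}{8}\right) = - \frac{1}{4}$)
$\left(-119 + \left(q{\left(s{\left(4,-4 \right)} \right)} - 4\right)^{2}\right)^{2} = \left(-119 + \left(- \frac{1}{4} - 4\right)^{2}\right)^{2} = \left(-119 + \left(- \frac{17}{4}\right)^{2}\right)^{2} = \left(-119 + \frac{289}{16}\right)^{2} = \left(- \frac{1615}{16}\right)^{2} = \frac{2608225}{256}$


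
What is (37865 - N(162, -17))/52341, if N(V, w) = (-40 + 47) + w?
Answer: 12625/17447 ≈ 0.72362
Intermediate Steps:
N(V, w) = 7 + w
(37865 - N(162, -17))/52341 = (37865 - (7 - 17))/52341 = (37865 - 1*(-10))*(1/52341) = (37865 + 10)*(1/52341) = 37875*(1/52341) = 12625/17447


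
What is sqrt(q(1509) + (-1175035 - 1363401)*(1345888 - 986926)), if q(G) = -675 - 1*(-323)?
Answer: 2*I*sqrt(227800515946) ≈ 9.5457e+5*I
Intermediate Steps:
q(G) = -352 (q(G) = -675 + 323 = -352)
sqrt(q(1509) + (-1175035 - 1363401)*(1345888 - 986926)) = sqrt(-352 + (-1175035 - 1363401)*(1345888 - 986926)) = sqrt(-352 - 2538436*358962) = sqrt(-352 - 911202063432) = sqrt(-911202063784) = 2*I*sqrt(227800515946)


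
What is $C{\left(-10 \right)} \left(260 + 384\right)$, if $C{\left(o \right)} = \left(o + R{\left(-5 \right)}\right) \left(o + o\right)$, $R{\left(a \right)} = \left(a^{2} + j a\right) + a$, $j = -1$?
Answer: $-193200$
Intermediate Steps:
$R{\left(a \right)} = a^{2}$ ($R{\left(a \right)} = \left(a^{2} - a\right) + a = a^{2}$)
$C{\left(o \right)} = 2 o \left(25 + o\right)$ ($C{\left(o \right)} = \left(o + \left(-5\right)^{2}\right) \left(o + o\right) = \left(o + 25\right) 2 o = \left(25 + o\right) 2 o = 2 o \left(25 + o\right)$)
$C{\left(-10 \right)} \left(260 + 384\right) = 2 \left(-10\right) \left(25 - 10\right) \left(260 + 384\right) = 2 \left(-10\right) 15 \cdot 644 = \left(-300\right) 644 = -193200$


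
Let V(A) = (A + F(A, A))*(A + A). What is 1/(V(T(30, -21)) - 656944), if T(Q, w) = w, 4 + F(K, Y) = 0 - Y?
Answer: -1/656776 ≈ -1.5226e-6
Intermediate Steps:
F(K, Y) = -4 - Y (F(K, Y) = -4 + (0 - Y) = -4 - Y)
V(A) = -8*A (V(A) = (A + (-4 - A))*(A + A) = -8*A)
1/(V(T(30, -21)) - 656944) = 1/(-8*(-21) - 656944) = 1/(168 - 656944) = 1/(-656776) = -1/656776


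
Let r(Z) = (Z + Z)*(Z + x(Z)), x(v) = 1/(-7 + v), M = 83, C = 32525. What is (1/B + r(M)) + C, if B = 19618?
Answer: 8629943496/186371 ≈ 46305.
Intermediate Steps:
r(Z) = 2*Z*(Z + 1/(-7 + Z)) (r(Z) = (Z + Z)*(Z + 1/(-7 + Z)) = (2*Z)*(Z + 1/(-7 + Z)) = 2*Z*(Z + 1/(-7 + Z)))
(1/B + r(M)) + C = (1/19618 + 2*83*(1 + 83*(-7 + 83))/(-7 + 83)) + 32525 = (1/19618 + 2*83*(1 + 83*76)/76) + 32525 = (1/19618 + 2*83*(1/76)*(1 + 6308)) + 32525 = (1/19618 + 2*83*(1/76)*6309) + 32525 = (1/19618 + 523647/38) + 32525 = 2568226721/186371 + 32525 = 8629943496/186371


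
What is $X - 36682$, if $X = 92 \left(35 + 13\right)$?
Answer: $-32266$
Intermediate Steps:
$X = 4416$ ($X = 92 \cdot 48 = 4416$)
$X - 36682 = 4416 - 36682 = -32266$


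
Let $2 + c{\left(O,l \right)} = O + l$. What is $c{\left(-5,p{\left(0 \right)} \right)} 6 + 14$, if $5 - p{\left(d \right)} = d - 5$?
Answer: $32$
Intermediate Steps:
$p{\left(d \right)} = 10 - d$ ($p{\left(d \right)} = 5 - \left(d - 5\right) = 5 - \left(-5 + d\right) = 10 - d$)
$c{\left(O,l \right)} = -2 + O + l$ ($c{\left(O,l \right)} = -2 + \left(O + l\right) = -2 + O + l$)
$c{\left(-5,p{\left(0 \right)} \right)} 6 + 14 = \left(-2 - 5 + \left(10 - 0\right)\right) 6 + 14 = \left(-2 - 5 + \left(10 + 0\right)\right) 6 + 14 = \left(-2 - 5 + 10\right) 6 + 14 = 3 \cdot 6 + 14 = 18 + 14 = 32$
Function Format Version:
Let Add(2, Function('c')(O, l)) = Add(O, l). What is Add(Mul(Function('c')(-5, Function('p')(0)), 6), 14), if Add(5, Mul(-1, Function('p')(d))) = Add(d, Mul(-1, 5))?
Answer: 32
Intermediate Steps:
Function('p')(d) = Add(10, Mul(-1, d)) (Function('p')(d) = Add(5, Mul(-1, Add(d, Mul(-1, 5)))) = Add(5, Mul(-1, Add(d, -5))) = Add(5, Mul(-1, Add(-5, d))) = Add(5, Add(5, Mul(-1, d))) = Add(10, Mul(-1, d)))
Function('c')(O, l) = Add(-2, O, l) (Function('c')(O, l) = Add(-2, Add(O, l)) = Add(-2, O, l))
Add(Mul(Function('c')(-5, Function('p')(0)), 6), 14) = Add(Mul(Add(-2, -5, Add(10, Mul(-1, 0))), 6), 14) = Add(Mul(Add(-2, -5, Add(10, 0)), 6), 14) = Add(Mul(Add(-2, -5, 10), 6), 14) = Add(Mul(3, 6), 14) = Add(18, 14) = 32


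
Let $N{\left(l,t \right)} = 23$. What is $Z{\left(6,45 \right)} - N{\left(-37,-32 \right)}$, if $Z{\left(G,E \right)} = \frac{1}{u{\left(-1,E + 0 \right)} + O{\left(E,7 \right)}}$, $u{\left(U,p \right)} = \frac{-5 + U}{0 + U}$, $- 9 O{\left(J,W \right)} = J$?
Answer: $-22$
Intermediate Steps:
$O{\left(J,W \right)} = - \frac{J}{9}$
$u{\left(U,p \right)} = \frac{-5 + U}{U}$
$Z{\left(G,E \right)} = \frac{1}{6 - \frac{E}{9}}$ ($Z{\left(G,E \right)} = \frac{1}{\frac{-5 - 1}{-1} - \frac{E}{9}} = \frac{1}{\left(-1\right) \left(-6\right) - \frac{E}{9}} = \frac{1}{6 - \frac{E}{9}}$)
$Z{\left(6,45 \right)} - N{\left(-37,-32 \right)} = - \frac{9}{-54 + 45} - 23 = - \frac{9}{-9} - 23 = \left(-9\right) \left(- \frac{1}{9}\right) - 23 = 1 - 23 = -22$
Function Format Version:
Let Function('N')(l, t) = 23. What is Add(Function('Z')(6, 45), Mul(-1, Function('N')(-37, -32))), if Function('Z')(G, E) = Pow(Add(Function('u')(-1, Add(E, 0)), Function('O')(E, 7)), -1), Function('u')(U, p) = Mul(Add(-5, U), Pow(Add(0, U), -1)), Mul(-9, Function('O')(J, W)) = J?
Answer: -22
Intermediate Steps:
Function('O')(J, W) = Mul(Rational(-1, 9), J)
Function('u')(U, p) = Mul(Pow(U, -1), Add(-5, U)) (Function('u')(U, p) = Mul(Add(-5, U), Pow(U, -1)) = Mul(Pow(U, -1), Add(-5, U)))
Function('Z')(G, E) = Pow(Add(6, Mul(Rational(-1, 9), E)), -1) (Function('Z')(G, E) = Pow(Add(Mul(Pow(-1, -1), Add(-5, -1)), Mul(Rational(-1, 9), E)), -1) = Pow(Add(Mul(-1, -6), Mul(Rational(-1, 9), E)), -1) = Pow(Add(6, Mul(Rational(-1, 9), E)), -1))
Add(Function('Z')(6, 45), Mul(-1, Function('N')(-37, -32))) = Add(Mul(-9, Pow(Add(-54, 45), -1)), Mul(-1, 23)) = Add(Mul(-9, Pow(-9, -1)), -23) = Add(Mul(-9, Rational(-1, 9)), -23) = Add(1, -23) = -22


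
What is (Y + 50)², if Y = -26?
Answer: 576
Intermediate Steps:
(Y + 50)² = (-26 + 50)² = 24² = 576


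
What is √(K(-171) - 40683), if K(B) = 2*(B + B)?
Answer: I*√41367 ≈ 203.39*I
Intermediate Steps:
K(B) = 4*B (K(B) = 2*(2*B) = 4*B)
√(K(-171) - 40683) = √(4*(-171) - 40683) = √(-684 - 40683) = √(-41367) = I*√41367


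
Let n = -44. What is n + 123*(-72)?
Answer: -8900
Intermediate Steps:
n + 123*(-72) = -44 + 123*(-72) = -44 - 8856 = -8900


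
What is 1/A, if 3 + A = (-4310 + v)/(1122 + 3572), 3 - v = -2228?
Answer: -4694/16161 ≈ -0.29045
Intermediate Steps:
v = 2231 (v = 3 - 1*(-2228) = 3 + 2228 = 2231)
A = -16161/4694 (A = -3 + (-4310 + 2231)/(1122 + 3572) = -3 - 2079/4694 = -16161/4694 ≈ -3.4429)
1/A = 1/(-16161/4694) = -4694/16161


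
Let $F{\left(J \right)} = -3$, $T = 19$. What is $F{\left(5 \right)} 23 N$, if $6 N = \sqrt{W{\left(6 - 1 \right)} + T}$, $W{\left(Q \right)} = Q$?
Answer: $- 23 \sqrt{6} \approx -56.338$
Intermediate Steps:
$N = \frac{\sqrt{6}}{3}$ ($N = \frac{\sqrt{\left(6 - 1\right) + 19}}{6} = \frac{\sqrt{5 + 19}}{6} = \frac{\sqrt{24}}{6} = \frac{2 \sqrt{6}}{6} = \frac{\sqrt{6}}{3} \approx 0.8165$)
$F{\left(5 \right)} 23 N = \left(-3\right) 23 \frac{\sqrt{6}}{3} = - 69 \frac{\sqrt{6}}{3} = - 23 \sqrt{6}$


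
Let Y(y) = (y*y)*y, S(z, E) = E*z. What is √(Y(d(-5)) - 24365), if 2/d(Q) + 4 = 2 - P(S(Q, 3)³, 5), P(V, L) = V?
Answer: I*√3153782801246520981/11377129 ≈ 156.09*I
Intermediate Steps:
d(Q) = 2/(-2 - 27*Q³) (d(Q) = 2/(-4 + (2 - (3*Q)³)) = 2/(-4 + (2 - 27*Q³)) = 2/(-2 - 27*Q³))
Y(y) = y³ (Y(y) = y²*y = y³)
√(Y(d(-5)) - 24365) = √((-2/(2 + 27*(-5)³))³ - 24365) = √((-2/(2 + 27*(-125)))³ - 24365) = √((-2/(2 - 3375))³ - 24365) = √((-2/(-3373))³ - 24365) = √((-2*(-1/3373))³ - 24365) = √((2/3373)³ - 24365) = √(8/38375056117 - 24365) = √(-935008242290697/38375056117) = I*√3153782801246520981/11377129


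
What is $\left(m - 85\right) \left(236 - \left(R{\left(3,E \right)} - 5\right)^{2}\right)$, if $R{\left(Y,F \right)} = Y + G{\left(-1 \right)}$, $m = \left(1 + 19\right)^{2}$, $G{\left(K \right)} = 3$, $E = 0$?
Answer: $74025$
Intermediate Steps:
$m = 400$ ($m = 20^{2} = 400$)
$R{\left(Y,F \right)} = 3 + Y$ ($R{\left(Y,F \right)} = Y + 3 = 3 + Y$)
$\left(m - 85\right) \left(236 - \left(R{\left(3,E \right)} - 5\right)^{2}\right) = \left(400 - 85\right) \left(236 - \left(\left(3 + 3\right) - 5\right)^{2}\right) = 315 \left(236 - \left(6 - 5\right)^{2}\right) = 315 \left(236 - 1^{2}\right) = 315 \left(236 - 1\right) = 315 \cdot 235 = 74025$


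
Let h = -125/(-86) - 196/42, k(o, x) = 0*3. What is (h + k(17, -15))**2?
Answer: 687241/66564 ≈ 10.325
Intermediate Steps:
k(o, x) = 0
h = -829/258 (h = -125*(-1/86) - 196*1/42 = 125/86 - 14/3 = -829/258 ≈ -3.2132)
(h + k(17, -15))**2 = (-829/258 + 0)**2 = (-829/258)**2 = 687241/66564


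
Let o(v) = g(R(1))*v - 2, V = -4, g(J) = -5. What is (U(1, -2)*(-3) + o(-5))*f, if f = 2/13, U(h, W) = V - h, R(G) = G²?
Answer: 76/13 ≈ 5.8462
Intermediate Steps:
o(v) = -2 - 5*v (o(v) = -5*v - 2 = -2 - 5*v)
U(h, W) = -4 - h
f = 2/13 (f = 2*(1/13) = 2/13 ≈ 0.15385)
(U(1, -2)*(-3) + o(-5))*f = ((-4 - 1*1)*(-3) + (-2 - 5*(-5)))*(2/13) = ((-4 - 1)*(-3) + (-2 + 25))*(2/13) = (-5*(-3) + 23)*(2/13) = (15 + 23)*(2/13) = 38*(2/13) = 76/13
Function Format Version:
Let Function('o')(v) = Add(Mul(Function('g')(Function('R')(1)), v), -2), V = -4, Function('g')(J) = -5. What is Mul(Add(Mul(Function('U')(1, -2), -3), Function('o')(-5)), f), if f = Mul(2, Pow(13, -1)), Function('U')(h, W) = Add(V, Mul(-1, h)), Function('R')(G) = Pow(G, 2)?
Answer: Rational(76, 13) ≈ 5.8462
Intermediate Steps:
Function('o')(v) = Add(-2, Mul(-5, v)) (Function('o')(v) = Add(Mul(-5, v), -2) = Add(-2, Mul(-5, v)))
Function('U')(h, W) = Add(-4, Mul(-1, h))
f = Rational(2, 13) (f = Mul(2, Rational(1, 13)) = Rational(2, 13) ≈ 0.15385)
Mul(Add(Mul(Function('U')(1, -2), -3), Function('o')(-5)), f) = Mul(Add(Mul(Add(-4, Mul(-1, 1)), -3), Add(-2, Mul(-5, -5))), Rational(2, 13)) = Mul(Add(Mul(Add(-4, -1), -3), Add(-2, 25)), Rational(2, 13)) = Mul(Add(Mul(-5, -3), 23), Rational(2, 13)) = Mul(Add(15, 23), Rational(2, 13)) = Mul(38, Rational(2, 13)) = Rational(76, 13)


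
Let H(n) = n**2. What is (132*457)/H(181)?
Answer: 60324/32761 ≈ 1.8413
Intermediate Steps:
(132*457)/H(181) = (132*457)/(181**2) = 60324/32761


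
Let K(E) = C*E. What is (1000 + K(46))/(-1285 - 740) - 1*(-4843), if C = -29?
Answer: 9807409/2025 ≈ 4843.2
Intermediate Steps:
K(E) = -29*E
(1000 + K(46))/(-1285 - 740) - 1*(-4843) = (1000 - 29*46)/(-1285 - 740) - 1*(-4843) = (1000 - 1334)/(-2025) + 4843 = -334*(-1/2025) + 4843 = 334/2025 + 4843 = 9807409/2025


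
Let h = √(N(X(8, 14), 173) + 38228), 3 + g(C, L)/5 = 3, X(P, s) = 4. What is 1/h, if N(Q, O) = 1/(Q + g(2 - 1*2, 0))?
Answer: 2*√152913/152913 ≈ 0.0051146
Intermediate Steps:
g(C, L) = 0 (g(C, L) = -15 + 5*3 = -15 + 15 = 0)
N(Q, O) = 1/Q (N(Q, O) = 1/(Q + 0) = 1/Q)
h = √152913/2 (h = √(1/4 + 38228) = √(¼ + 38228) = √(152913/4) = √152913/2 ≈ 195.52)
1/h = 1/(√152913/2) = 2*√152913/152913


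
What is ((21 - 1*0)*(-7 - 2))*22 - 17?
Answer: -4175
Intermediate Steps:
((21 - 1*0)*(-7 - 2))*22 - 17 = ((21 + 0)*(-9))*22 - 17 = (21*(-9))*22 - 17 = -189*22 - 17 = -4158 - 17 = -4175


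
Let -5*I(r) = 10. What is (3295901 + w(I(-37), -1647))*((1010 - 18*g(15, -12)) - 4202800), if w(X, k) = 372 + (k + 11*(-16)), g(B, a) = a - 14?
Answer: -13841045262900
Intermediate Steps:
g(B, a) = -14 + a
I(r) = -2 (I(r) = -⅕*10 = -2)
w(X, k) = 196 + k (w(X, k) = 372 + (k - 176) = 372 + (-176 + k) = 196 + k)
(3295901 + w(I(-37), -1647))*((1010 - 18*g(15, -12)) - 4202800) = (3295901 + (196 - 1647))*((1010 - 18*(-14 - 12)) - 4202800) = (3295901 - 1451)*((1010 - 18*(-26)) - 4202800) = 3294450*((1010 + 468) - 4202800) = 3294450*(1478 - 4202800) = 3294450*(-4201322) = -13841045262900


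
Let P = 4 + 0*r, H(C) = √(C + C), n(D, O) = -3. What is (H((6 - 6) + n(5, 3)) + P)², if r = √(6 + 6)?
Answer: (4 + I*√6)² ≈ 10.0 + 19.596*I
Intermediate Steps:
r = 2*√3 (r = √12 = 2*√3 ≈ 3.4641)
H(C) = √2*√C (H(C) = √(2*C) = √2*√C)
P = 4 (P = 4 + 0*(2*√3) = 4 + 0 = 4)
(H((6 - 6) + n(5, 3)) + P)² = (√2*√((6 - 6) - 3) + 4)² = (√2*√(0 - 3) + 4)² = (√2*√(-3) + 4)² = (√2*(I*√3) + 4)² = (I*√6 + 4)² = (4 + I*√6)²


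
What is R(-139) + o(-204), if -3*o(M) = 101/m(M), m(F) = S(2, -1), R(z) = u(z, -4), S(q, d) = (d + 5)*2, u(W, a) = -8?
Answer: -293/24 ≈ -12.208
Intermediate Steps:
S(q, d) = 10 + 2*d (S(q, d) = (5 + d)*2 = 10 + 2*d)
R(z) = -8
m(F) = 8 (m(F) = 10 + 2*(-1) = 10 - 2 = 8)
o(M) = -101/24 (o(M) = -101/(3*8) = -1/3*101/8 = -101/24)
R(-139) + o(-204) = -8 - 101/24 = -293/24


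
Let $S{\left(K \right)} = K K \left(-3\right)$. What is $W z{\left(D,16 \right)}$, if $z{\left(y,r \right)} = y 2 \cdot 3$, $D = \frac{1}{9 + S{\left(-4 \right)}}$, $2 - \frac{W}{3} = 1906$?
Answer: $\frac{11424}{13} \approx 878.77$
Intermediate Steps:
$S{\left(K \right)} = - 3 K^{2}$ ($S{\left(K \right)} = K^{2} \left(-3\right) = - 3 K^{2}$)
$W = -5712$ ($W = 6 - 5718 = -5712$)
$D = - \frac{1}{39}$ ($D = \frac{1}{9 - 3 \left(-4\right)^{2}} = \frac{1}{9 - 48} = \frac{1}{-39} = - \frac{1}{39} \approx -0.025641$)
$z{\left(y,r \right)} = 6 y$ ($z{\left(y,r \right)} = 2 y 3 = 6 y$)
$W z{\left(D,16 \right)} = - 5712 \cdot 6 \left(- \frac{1}{39}\right) = \left(-5712\right) \left(- \frac{2}{13}\right) = \frac{11424}{13}$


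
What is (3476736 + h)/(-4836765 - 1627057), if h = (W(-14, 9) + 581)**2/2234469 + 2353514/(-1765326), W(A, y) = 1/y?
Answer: -185141844791846173793/344209147994726804718 ≈ -0.53788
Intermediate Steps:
h = -62946732408991/53251643995569 (h = (1/9 + 581)**2/2234469 + 2353514/(-1765326) = (1/9 + 581)**2*(1/2234469) + 2353514*(-1/1765326) = (5230/9)**2*(1/2234469) - 1176757/882663 = (27352900/81)*(1/2234469) - 1176757/882663 = 27352900/180991989 - 1176757/882663 = -62946732408991/53251643995569 ≈ -1.1821)
(3476736 + h)/(-4836765 - 1627057) = (3476736 - 62946732408991/53251643995569)/(-4836765 - 1627057) = (185141844791846173793/53251643995569)/(-6463822) = (185141844791846173793/53251643995569)*(-1/6463822) = -185141844791846173793/344209147994726804718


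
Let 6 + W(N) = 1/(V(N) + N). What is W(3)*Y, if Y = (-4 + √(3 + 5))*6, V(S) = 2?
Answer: 696/5 - 348*√2/5 ≈ 40.771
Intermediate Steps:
W(N) = -6 + 1/(2 + N)
Y = -24 + 12*√2 (Y = (-4 + √8)*6 = (-4 + 2*√2)*6 = -24 + 12*√2 ≈ -7.0294)
W(3)*Y = ((-11 - 6*3)/(2 + 3))*(-24 + 12*√2) = ((-11 - 18)/5)*(-24 + 12*√2) = ((⅕)*(-29))*(-24 + 12*√2) = -29*(-24 + 12*√2)/5 = 696/5 - 348*√2/5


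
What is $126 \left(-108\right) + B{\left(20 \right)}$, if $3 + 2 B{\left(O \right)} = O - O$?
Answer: $- \frac{27219}{2} \approx -13610.0$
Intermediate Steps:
$B{\left(O \right)} = - \frac{3}{2}$ ($B{\left(O \right)} = - \frac{3}{2} + \frac{O - O}{2} = - \frac{3}{2} + \frac{1}{2} \cdot 0 = - \frac{3}{2} + 0 = - \frac{3}{2}$)
$126 \left(-108\right) + B{\left(20 \right)} = 126 \left(-108\right) - \frac{3}{2} = -13608 - \frac{3}{2} = - \frac{27219}{2}$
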